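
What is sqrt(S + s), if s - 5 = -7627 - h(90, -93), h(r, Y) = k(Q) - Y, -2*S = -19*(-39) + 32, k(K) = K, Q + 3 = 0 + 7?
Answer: I*sqrt(32422)/2 ≈ 90.031*I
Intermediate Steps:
Q = 4 (Q = -3 + (0 + 7) = -3 + 7 = 4)
S = -773/2 (S = -(-19*(-39) + 32)/2 = -(741 + 32)/2 = -1/2*773 = -773/2 ≈ -386.50)
h(r, Y) = 4 - Y
s = -7719 (s = 5 + (-7627 - (4 - 1*(-93))) = 5 + (-7627 - (4 + 93)) = 5 + (-7627 - 1*97) = 5 + (-7627 - 97) = 5 - 7724 = -7719)
sqrt(S + s) = sqrt(-773/2 - 7719) = sqrt(-16211/2) = I*sqrt(32422)/2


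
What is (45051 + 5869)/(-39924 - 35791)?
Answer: -536/797 ≈ -0.67252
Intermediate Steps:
(45051 + 5869)/(-39924 - 35791) = 50920/(-75715) = 50920*(-1/75715) = -536/797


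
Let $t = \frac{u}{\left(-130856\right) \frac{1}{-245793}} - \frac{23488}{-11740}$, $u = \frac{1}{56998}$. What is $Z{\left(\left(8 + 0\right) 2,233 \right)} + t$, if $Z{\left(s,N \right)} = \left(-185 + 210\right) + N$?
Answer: $\frac{5691620101235831}{21890786395280} \approx 260.0$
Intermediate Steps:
$u = \frac{1}{56998} \approx 1.7544 \cdot 10^{-5}$
$Z{\left(s,N \right)} = 25 + N$
$t = \frac{43797211253591}{21890786395280}$ ($t = \frac{1}{56998 \left(- \frac{130856}{-245793}\right)} - \frac{23488}{-11740} = \frac{1}{56998 \left(\left(-130856\right) \left(- \frac{1}{245793}\right)\right)} - - \frac{5872}{2935} = \frac{1}{56998 \cdot \frac{130856}{245793}} + \frac{5872}{2935} = \frac{1}{56998} \cdot \frac{245793}{130856} + \frac{5872}{2935} = \frac{245793}{7458530288} + \frac{5872}{2935} = \frac{43797211253591}{21890786395280} \approx 2.0007$)
$Z{\left(\left(8 + 0\right) 2,233 \right)} + t = \left(25 + 233\right) + \frac{43797211253591}{21890786395280} = 258 + \frac{43797211253591}{21890786395280} = \frac{5691620101235831}{21890786395280}$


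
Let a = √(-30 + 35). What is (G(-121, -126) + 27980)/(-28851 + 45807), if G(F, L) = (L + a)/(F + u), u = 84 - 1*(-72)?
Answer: 69941/42390 + √5/593460 ≈ 1.6499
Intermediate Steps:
u = 156 (u = 84 + 72 = 156)
a = √5 ≈ 2.2361
G(F, L) = (L + √5)/(156 + F) (G(F, L) = (L + √5)/(F + 156) = (L + √5)/(156 + F))
(G(-121, -126) + 27980)/(-28851 + 45807) = ((-126 + √5)/(156 - 121) + 27980)/(-28851 + 45807) = ((-126 + √5)/35 + 27980)/16956 = ((-126 + √5)/35 + 27980)*(1/16956) = ((-18/5 + √5/35) + 27980)*(1/16956) = (139882/5 + √5/35)*(1/16956) = 69941/42390 + √5/593460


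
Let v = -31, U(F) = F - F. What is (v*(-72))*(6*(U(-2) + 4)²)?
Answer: 214272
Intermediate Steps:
U(F) = 0
(v*(-72))*(6*(U(-2) + 4)²) = (-31*(-72))*(6*(0 + 4)²) = 2232*(6*4²) = 2232*(6*16) = 2232*96 = 214272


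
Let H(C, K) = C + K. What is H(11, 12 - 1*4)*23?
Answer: 437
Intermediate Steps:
H(11, 12 - 1*4)*23 = (11 + (12 - 1*4))*23 = (11 + (12 - 4))*23 = (11 + 8)*23 = 19*23 = 437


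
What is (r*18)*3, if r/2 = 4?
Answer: 432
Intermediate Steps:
r = 8 (r = 2*4 = 8)
(r*18)*3 = (8*18)*3 = 144*3 = 432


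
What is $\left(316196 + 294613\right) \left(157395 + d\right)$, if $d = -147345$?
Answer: $6138630450$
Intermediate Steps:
$\left(316196 + 294613\right) \left(157395 + d\right) = \left(316196 + 294613\right) \left(157395 - 147345\right) = 610809 \cdot 10050 = 6138630450$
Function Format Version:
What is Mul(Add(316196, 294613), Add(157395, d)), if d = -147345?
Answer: 6138630450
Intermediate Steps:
Mul(Add(316196, 294613), Add(157395, d)) = Mul(Add(316196, 294613), Add(157395, -147345)) = Mul(610809, 10050) = 6138630450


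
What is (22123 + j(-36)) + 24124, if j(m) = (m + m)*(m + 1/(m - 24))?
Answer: 244201/5 ≈ 48840.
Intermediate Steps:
j(m) = 2*m*(m + 1/(-24 + m)) (j(m) = (2*m)*(m + 1/(-24 + m)) = 2*m*(m + 1/(-24 + m)))
(22123 + j(-36)) + 24124 = (22123 + 2*(-36)*(1 + (-36)² - 24*(-36))/(-24 - 36)) + 24124 = (22123 + 2*(-36)*(1 + 1296 + 864)/(-60)) + 24124 = (22123 + 2*(-36)*(-1/60)*2161) + 24124 = (22123 + 12966/5) + 24124 = 123581/5 + 24124 = 244201/5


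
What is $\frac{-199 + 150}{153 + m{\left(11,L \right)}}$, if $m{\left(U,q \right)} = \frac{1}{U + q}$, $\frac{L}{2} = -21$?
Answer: $- \frac{1519}{4742} \approx -0.32033$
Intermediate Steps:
$L = -42$ ($L = 2 \left(-21\right) = -42$)
$\frac{-199 + 150}{153 + m{\left(11,L \right)}} = \frac{-199 + 150}{153 + \frac{1}{11 - 42}} = - \frac{49}{153 + \frac{1}{-31}} = - \frac{49}{153 - \frac{1}{31}} = - \frac{49}{\frac{4742}{31}} = \left(-49\right) \frac{31}{4742} = - \frac{1519}{4742}$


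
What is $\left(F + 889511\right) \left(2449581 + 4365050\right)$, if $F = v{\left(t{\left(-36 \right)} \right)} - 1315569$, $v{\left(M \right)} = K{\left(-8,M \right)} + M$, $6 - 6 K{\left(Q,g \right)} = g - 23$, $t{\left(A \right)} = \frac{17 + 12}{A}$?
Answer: $- \frac{627134333439899}{216} \approx -2.9034 \cdot 10^{12}$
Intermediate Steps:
$t{\left(A \right)} = \frac{29}{A}$
$K{\left(Q,g \right)} = \frac{29}{6} - \frac{g}{6}$ ($K{\left(Q,g \right)} = 1 - \frac{g - 23}{6} = 1 - \frac{-23 + g}{6} = 1 - \left(- \frac{23}{6} + \frac{g}{6}\right) = \frac{29}{6} - \frac{g}{6}$)
$v{\left(M \right)} = \frac{29}{6} + \frac{5 M}{6}$ ($v{\left(M \right)} = \left(\frac{29}{6} - \frac{M}{6}\right) + M = \frac{29}{6} + \frac{5 M}{6}$)
$F = - \frac{284162005}{216}$ ($F = \left(\frac{29}{6} + \frac{5 \frac{29}{-36}}{6}\right) - 1315569 = \left(\frac{29}{6} + \frac{5 \cdot 29 \left(- \frac{1}{36}\right)}{6}\right) - 1315569 = \left(\frac{29}{6} + \frac{5}{6} \left(- \frac{29}{36}\right)\right) - 1315569 = \left(\frac{29}{6} - \frac{145}{216}\right) - 1315569 = \frac{899}{216} - 1315569 = - \frac{284162005}{216} \approx -1.3156 \cdot 10^{6}$)
$\left(F + 889511\right) \left(2449581 + 4365050\right) = \left(- \frac{284162005}{216} + 889511\right) \left(2449581 + 4365050\right) = \left(- \frac{92027629}{216}\right) 6814631 = - \frac{627134333439899}{216}$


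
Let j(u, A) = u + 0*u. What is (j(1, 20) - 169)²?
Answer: 28224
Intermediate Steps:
j(u, A) = u (j(u, A) = u + 0 = u)
(j(1, 20) - 169)² = (1 - 169)² = (-168)² = 28224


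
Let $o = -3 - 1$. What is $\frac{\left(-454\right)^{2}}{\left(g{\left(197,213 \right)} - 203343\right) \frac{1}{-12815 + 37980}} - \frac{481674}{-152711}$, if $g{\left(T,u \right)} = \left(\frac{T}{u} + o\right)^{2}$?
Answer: $- \frac{17966127202988663976}{704382506749181} \approx -25506.0$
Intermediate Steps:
$o = -4$ ($o = -3 - 1 = -4$)
$g{\left(T,u \right)} = \left(-4 + \frac{T}{u}\right)^{2}$ ($g{\left(T,u \right)} = \left(\frac{T}{u} - 4\right)^{2} = \left(-4 + \frac{T}{u}\right)^{2}$)
$\frac{\left(-454\right)^{2}}{\left(g{\left(197,213 \right)} - 203343\right) \frac{1}{-12815 + 37980}} - \frac{481674}{-152711} = \frac{\left(-454\right)^{2}}{\left(\frac{\left(197 - 852\right)^{2}}{45369} - 203343\right) \frac{1}{-12815 + 37980}} - \frac{481674}{-152711} = \frac{206116}{\left(\frac{\left(197 - 852\right)^{2}}{45369} - 203343\right) \frac{1}{25165}} - - \frac{481674}{152711} = \frac{206116}{\left(\frac{\left(-655\right)^{2}}{45369} - 203343\right) \frac{1}{25165}} + \frac{481674}{152711} = \frac{206116}{\left(\frac{1}{45369} \cdot 429025 - 203343\right) \frac{1}{25165}} + \frac{481674}{152711} = \frac{206116}{\left(\frac{429025}{45369} - 203343\right) \frac{1}{25165}} + \frac{481674}{152711} = \frac{206116}{\left(- \frac{9225039542}{45369}\right) \frac{1}{25165}} + \frac{481674}{152711} = \frac{206116}{- \frac{9225039542}{1141710885}} + \frac{481674}{152711} = 206116 \left(- \frac{1141710885}{9225039542}\right) + \frac{481674}{152711} = - \frac{117662440386330}{4612519771} + \frac{481674}{152711} = - \frac{17966127202988663976}{704382506749181}$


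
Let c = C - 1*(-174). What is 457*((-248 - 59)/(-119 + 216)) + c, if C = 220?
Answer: -102081/97 ≈ -1052.4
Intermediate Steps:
c = 394 (c = 220 - 1*(-174) = 220 + 174 = 394)
457*((-248 - 59)/(-119 + 216)) + c = 457*((-248 - 59)/(-119 + 216)) + 394 = 457*(-307/97) + 394 = -140299/97 + 394 = -102081/97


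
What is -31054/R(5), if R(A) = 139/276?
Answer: -8570904/139 ≈ -61661.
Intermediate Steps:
R(A) = 139/276 (R(A) = 139*(1/276) = 139/276)
-31054/R(5) = -31054/139/276 = -31054*276/139 = -8570904/139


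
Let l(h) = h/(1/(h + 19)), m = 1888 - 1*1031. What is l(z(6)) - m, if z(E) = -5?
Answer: -927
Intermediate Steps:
m = 857 (m = 1888 - 1031 = 857)
l(h) = h*(19 + h) (l(h) = h/(1/(19 + h)) = h*(19 + h))
l(z(6)) - m = -5*(19 - 5) - 1*857 = -5*14 - 857 = -70 - 857 = -927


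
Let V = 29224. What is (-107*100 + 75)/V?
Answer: -10625/29224 ≈ -0.36357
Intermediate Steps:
(-107*100 + 75)/V = (-107*100 + 75)/29224 = (-10700 + 75)*(1/29224) = -10625*1/29224 = -10625/29224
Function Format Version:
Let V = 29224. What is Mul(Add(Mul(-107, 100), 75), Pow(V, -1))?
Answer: Rational(-10625, 29224) ≈ -0.36357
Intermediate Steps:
Mul(Add(Mul(-107, 100), 75), Pow(V, -1)) = Mul(Add(Mul(-107, 100), 75), Pow(29224, -1)) = Mul(Add(-10700, 75), Rational(1, 29224)) = Mul(-10625, Rational(1, 29224)) = Rational(-10625, 29224)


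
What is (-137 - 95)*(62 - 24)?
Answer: -8816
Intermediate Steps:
(-137 - 95)*(62 - 24) = -232*38 = -8816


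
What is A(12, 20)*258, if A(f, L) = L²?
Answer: 103200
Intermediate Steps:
A(12, 20)*258 = 20²*258 = 400*258 = 103200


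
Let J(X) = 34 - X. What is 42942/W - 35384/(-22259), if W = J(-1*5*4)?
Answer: 159626119/200331 ≈ 796.81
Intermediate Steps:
W = 54 (W = 34 - (-1*5)*4 = 34 - (-5)*4 = 34 - 1*(-20) = 34 + 20 = 54)
42942/W - 35384/(-22259) = 42942/54 - 35384/(-22259) = 42942*(1/54) - 35384*(-1/22259) = 7157/9 + 35384/22259 = 159626119/200331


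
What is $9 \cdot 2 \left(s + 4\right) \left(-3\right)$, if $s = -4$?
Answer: $0$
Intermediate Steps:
$9 \cdot 2 \left(s + 4\right) \left(-3\right) = 9 \cdot 2 \left(-4 + 4\right) \left(-3\right) = 18 \cdot 0 \left(-3\right) = 18 \cdot 0 = 0$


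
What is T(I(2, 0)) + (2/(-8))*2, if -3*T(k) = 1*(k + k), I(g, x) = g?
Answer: -11/6 ≈ -1.8333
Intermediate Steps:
T(k) = -2*k/3 (T(k) = -(k + k)/3 = -2*k/3)
T(I(2, 0)) + (2/(-8))*2 = -⅔*2 + (2/(-8))*2 = -4/3 + (2*(-⅛))*2 = -4/3 - ¼*2 = -4/3 - ½ = -11/6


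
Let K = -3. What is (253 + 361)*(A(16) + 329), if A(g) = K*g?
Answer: 172534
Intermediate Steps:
A(g) = -3*g
(253 + 361)*(A(16) + 329) = (253 + 361)*(-3*16 + 329) = 614*(-48 + 329) = 614*281 = 172534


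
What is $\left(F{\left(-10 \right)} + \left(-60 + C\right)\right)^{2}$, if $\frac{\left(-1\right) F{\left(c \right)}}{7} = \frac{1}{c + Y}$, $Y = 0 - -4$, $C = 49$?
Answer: $\frac{3481}{36} \approx 96.694$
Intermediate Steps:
$Y = 4$ ($Y = 0 + 4 = 4$)
$F{\left(c \right)} = - \frac{7}{4 + c}$ ($F{\left(c \right)} = - \frac{7}{c + 4} = - \frac{7}{4 + c}$)
$\left(F{\left(-10 \right)} + \left(-60 + C\right)\right)^{2} = \left(- \frac{7}{4 - 10} + \left(-60 + 49\right)\right)^{2} = \left(- \frac{7}{-6} - 11\right)^{2} = \left(\left(-7\right) \left(- \frac{1}{6}\right) - 11\right)^{2} = \left(\frac{7}{6} - 11\right)^{2} = \left(- \frac{59}{6}\right)^{2} = \frac{3481}{36}$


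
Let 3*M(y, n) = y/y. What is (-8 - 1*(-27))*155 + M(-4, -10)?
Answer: 8836/3 ≈ 2945.3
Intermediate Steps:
M(y, n) = 1/3 (M(y, n) = (y/y)/3 = (1/3)*1 = 1/3)
(-8 - 1*(-27))*155 + M(-4, -10) = (-8 - 1*(-27))*155 + 1/3 = (-8 + 27)*155 + 1/3 = 19*155 + 1/3 = 2945 + 1/3 = 8836/3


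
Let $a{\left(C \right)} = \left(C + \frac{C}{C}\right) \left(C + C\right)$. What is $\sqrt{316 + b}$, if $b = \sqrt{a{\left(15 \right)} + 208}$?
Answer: $2 \sqrt{79 + \sqrt{43}} \approx 18.499$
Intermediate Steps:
$a{\left(C \right)} = 2 C \left(1 + C\right)$ ($a{\left(C \right)} = \left(C + 1\right) 2 C = \left(1 + C\right) 2 C = 2 C \left(1 + C\right)$)
$b = 4 \sqrt{43}$ ($b = \sqrt{2 \cdot 15 \left(1 + 15\right) + 208} = \sqrt{2 \cdot 15 \cdot 16 + 208} = \sqrt{480 + 208} = \sqrt{688} = 4 \sqrt{43} \approx 26.23$)
$\sqrt{316 + b} = \sqrt{316 + 4 \sqrt{43}}$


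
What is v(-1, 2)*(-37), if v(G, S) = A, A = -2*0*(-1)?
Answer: 0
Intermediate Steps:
A = 0 (A = 0*(-1) = 0)
v(G, S) = 0
v(-1, 2)*(-37) = 0*(-37) = 0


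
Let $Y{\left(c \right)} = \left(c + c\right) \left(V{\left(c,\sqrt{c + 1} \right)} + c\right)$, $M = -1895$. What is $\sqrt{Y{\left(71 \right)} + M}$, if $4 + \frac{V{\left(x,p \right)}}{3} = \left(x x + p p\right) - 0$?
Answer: $\sqrt{2184621} \approx 1478.0$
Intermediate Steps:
$V{\left(x,p \right)} = -12 + 3 p^{2} + 3 x^{2}$ ($V{\left(x,p \right)} = -12 + 3 \left(\left(x x + p p\right) - 0\right) = -12 + 3 \left(\left(x^{2} + p^{2}\right) + 0\right) = -12 + 3 \left(\left(p^{2} + x^{2}\right) + 0\right) = -12 + 3 \left(p^{2} + x^{2}\right) = -12 + \left(3 p^{2} + 3 x^{2}\right) = -12 + 3 p^{2} + 3 x^{2}$)
$Y{\left(c \right)} = 2 c \left(-9 + 3 c^{2} + 4 c\right)$ ($Y{\left(c \right)} = \left(c + c\right) \left(\left(-12 + 3 \left(\sqrt{c + 1}\right)^{2} + 3 c^{2}\right) + c\right) = 2 c \left(\left(-12 + 3 \left(\sqrt{1 + c}\right)^{2} + 3 c^{2}\right) + c\right) = 2 c \left(\left(-12 + 3 \left(1 + c\right) + 3 c^{2}\right) + c\right) = 2 c \left(\left(-12 + \left(3 + 3 c\right) + 3 c^{2}\right) + c\right) = 2 c \left(\left(-9 + 3 c + 3 c^{2}\right) + c\right) = 2 c \left(-9 + 3 c^{2} + 4 c\right)$)
$\sqrt{Y{\left(71 \right)} + M} = \sqrt{2 \cdot 71 \left(-9 + 3 \cdot 71^{2} + 4 \cdot 71\right) - 1895} = \sqrt{2 \cdot 71 \left(-9 + 3 \cdot 5041 + 284\right) - 1895} = \sqrt{2 \cdot 71 \left(-9 + 15123 + 284\right) - 1895} = \sqrt{2 \cdot 71 \cdot 15398 - 1895} = \sqrt{2186516 - 1895} = \sqrt{2184621}$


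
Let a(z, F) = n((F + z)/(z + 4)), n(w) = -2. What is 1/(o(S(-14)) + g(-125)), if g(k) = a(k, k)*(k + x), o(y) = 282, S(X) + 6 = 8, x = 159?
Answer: 1/214 ≈ 0.0046729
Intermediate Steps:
S(X) = 2 (S(X) = -6 + 8 = 2)
a(z, F) = -2
g(k) = -318 - 2*k (g(k) = -2*(k + 159) = -2*(159 + k) = -318 - 2*k)
1/(o(S(-14)) + g(-125)) = 1/(282 + (-318 - 2*(-125))) = 1/(282 + (-318 + 250)) = 1/(282 - 68) = 1/214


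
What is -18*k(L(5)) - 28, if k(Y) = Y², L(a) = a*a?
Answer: -11278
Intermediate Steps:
L(a) = a²
-18*k(L(5)) - 28 = -18*(5²)² - 28 = -18*25² - 28 = -18*625 - 28 = -11250 - 28 = -11278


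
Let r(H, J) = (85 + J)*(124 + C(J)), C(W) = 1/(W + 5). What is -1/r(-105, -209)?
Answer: 51/784145 ≈ 6.5039e-5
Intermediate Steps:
C(W) = 1/(5 + W)
r(H, J) = (85 + J)*(124 + 1/(5 + J))
-1/r(-105, -209) = -1/((52785 + 124*(-209)² + 11161*(-209))/(5 - 209)) = -1/((52785 + 124*43681 - 2332649)/(-204)) = -1/((-(52785 + 5416444 - 2332649)/204)) = -1/((-1/204*3136580)) = -1/(-784145/51) = -1*(-51/784145) = 51/784145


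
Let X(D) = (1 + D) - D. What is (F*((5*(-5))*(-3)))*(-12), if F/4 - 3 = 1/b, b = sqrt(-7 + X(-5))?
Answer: -10800 + 600*I*sqrt(6) ≈ -10800.0 + 1469.7*I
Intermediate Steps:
X(D) = 1
b = I*sqrt(6) (b = sqrt(-7 + 1) = sqrt(-6) = I*sqrt(6) ≈ 2.4495*I)
F = 12 - 2*I*sqrt(6)/3 (F = 12 + 4/((I*sqrt(6))) = 12 + 4*(-I*sqrt(6)/6) = 12 - 2*I*sqrt(6)/3 ≈ 12.0 - 1.633*I)
(F*((5*(-5))*(-3)))*(-12) = ((12 - 2*I*sqrt(6)/3)*((5*(-5))*(-3)))*(-12) = ((12 - 2*I*sqrt(6)/3)*(-25*(-3)))*(-12) = ((12 - 2*I*sqrt(6)/3)*75)*(-12) = (900 - 50*I*sqrt(6))*(-12) = -10800 + 600*I*sqrt(6)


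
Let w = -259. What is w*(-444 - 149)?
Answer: 153587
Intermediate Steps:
w*(-444 - 149) = -259*(-444 - 149) = -259*(-593) = 153587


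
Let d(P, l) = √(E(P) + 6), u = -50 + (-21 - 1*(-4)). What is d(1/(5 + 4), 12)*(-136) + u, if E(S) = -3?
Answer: -67 - 136*√3 ≈ -302.56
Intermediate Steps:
u = -67 (u = -50 + (-21 + 4) = -50 - 17 = -67)
d(P, l) = √3 (d(P, l) = √(-3 + 6) = √3)
d(1/(5 + 4), 12)*(-136) + u = √3*(-136) - 67 = -136*√3 - 67 = -67 - 136*√3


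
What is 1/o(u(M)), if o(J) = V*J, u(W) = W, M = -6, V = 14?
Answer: -1/84 ≈ -0.011905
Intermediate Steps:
o(J) = 14*J
1/o(u(M)) = 1/(14*(-6)) = 1/(-84) = -1/84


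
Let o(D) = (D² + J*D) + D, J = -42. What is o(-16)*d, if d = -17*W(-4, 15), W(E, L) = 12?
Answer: -186048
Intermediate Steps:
d = -204 (d = -17*12 = -204)
o(D) = D² - 41*D (o(D) = (D² - 42*D) + D = D² - 41*D)
o(-16)*d = -16*(-41 - 16)*(-204) = -16*(-57)*(-204) = 912*(-204) = -186048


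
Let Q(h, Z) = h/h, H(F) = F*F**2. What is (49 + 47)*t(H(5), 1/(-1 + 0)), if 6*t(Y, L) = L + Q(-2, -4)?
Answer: 0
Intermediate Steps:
H(F) = F**3
Q(h, Z) = 1
t(Y, L) = 1/6 + L/6 (t(Y, L) = (L + 1)/6 = (1 + L)/6 = 1/6 + L/6)
(49 + 47)*t(H(5), 1/(-1 + 0)) = (49 + 47)*(1/6 + 1/(6*(-1 + 0))) = 96*(1/6 + (1/6)/(-1)) = 96*(1/6 + (1/6)*(-1)) = 96*(1/6 - 1/6) = 96*0 = 0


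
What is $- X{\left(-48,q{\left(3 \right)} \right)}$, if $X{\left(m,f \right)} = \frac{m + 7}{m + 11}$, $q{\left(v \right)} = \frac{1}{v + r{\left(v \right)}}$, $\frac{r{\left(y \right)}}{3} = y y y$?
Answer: $- \frac{41}{37} \approx -1.1081$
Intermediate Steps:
$r{\left(y \right)} = 3 y^{3}$ ($r{\left(y \right)} = 3 y y y = 3 y^{2} y = 3 y^{3}$)
$q{\left(v \right)} = \frac{1}{v + 3 v^{3}}$
$X{\left(m,f \right)} = \frac{7 + m}{11 + m}$
$- X{\left(-48,q{\left(3 \right)} \right)} = - \frac{7 - 48}{11 - 48} = - \frac{-41}{-37} = - \frac{\left(-1\right) \left(-41\right)}{37} = \left(-1\right) \frac{41}{37} = - \frac{41}{37}$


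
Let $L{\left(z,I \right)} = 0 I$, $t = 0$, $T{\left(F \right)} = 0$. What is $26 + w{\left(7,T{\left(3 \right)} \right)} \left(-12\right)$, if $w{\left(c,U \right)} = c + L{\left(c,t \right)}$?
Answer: $-58$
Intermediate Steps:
$L{\left(z,I \right)} = 0$
$w{\left(c,U \right)} = c$ ($w{\left(c,U \right)} = c + 0 = c$)
$26 + w{\left(7,T{\left(3 \right)} \right)} \left(-12\right) = 26 + 7 \left(-12\right) = 26 - 84 = -58$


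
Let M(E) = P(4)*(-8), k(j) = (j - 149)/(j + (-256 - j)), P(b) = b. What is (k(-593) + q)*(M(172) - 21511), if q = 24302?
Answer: -67020854661/128 ≈ -5.2360e+8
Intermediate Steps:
k(j) = 149/256 - j/256 (k(j) = (-149 + j)/(-256) = (-149 + j)*(-1/256) = 149/256 - j/256)
M(E) = -32 (M(E) = 4*(-8) = -32)
(k(-593) + q)*(M(172) - 21511) = ((149/256 - 1/256*(-593)) + 24302)*(-32 - 21511) = ((149/256 + 593/256) + 24302)*(-21543) = (371/128 + 24302)*(-21543) = (3111027/128)*(-21543) = -67020854661/128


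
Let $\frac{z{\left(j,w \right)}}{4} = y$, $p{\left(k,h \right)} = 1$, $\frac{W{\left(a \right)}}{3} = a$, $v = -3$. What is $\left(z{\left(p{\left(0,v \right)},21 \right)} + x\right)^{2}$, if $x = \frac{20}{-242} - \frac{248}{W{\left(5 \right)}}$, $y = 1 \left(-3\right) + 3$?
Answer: $\frac{909504964}{3294225} \approx 276.09$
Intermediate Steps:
$W{\left(a \right)} = 3 a$
$y = 0$ ($y = -3 + 3 = 0$)
$z{\left(j,w \right)} = 0$ ($z{\left(j,w \right)} = 4 \cdot 0 = 0$)
$x = - \frac{30158}{1815}$ ($x = \frac{20}{-242} - \frac{248}{3 \cdot 5} = 20 \left(- \frac{1}{242}\right) - \frac{248}{15} = - \frac{10}{121} - \frac{248}{15} = - \frac{30158}{1815} \approx -16.616$)
$\left(z{\left(p{\left(0,v \right)},21 \right)} + x\right)^{2} = \left(0 - \frac{30158}{1815}\right)^{2} = \left(- \frac{30158}{1815}\right)^{2} = \frac{909504964}{3294225}$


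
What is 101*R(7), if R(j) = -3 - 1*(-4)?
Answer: 101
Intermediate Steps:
R(j) = 1 (R(j) = -3 + 4 = 1)
101*R(7) = 101*1 = 101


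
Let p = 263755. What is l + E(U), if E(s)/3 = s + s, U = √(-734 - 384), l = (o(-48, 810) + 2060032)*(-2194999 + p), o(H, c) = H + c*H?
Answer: -3903244973376 + 6*I*√1118 ≈ -3.9032e+12 + 200.62*I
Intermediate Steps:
o(H, c) = H + H*c
l = -3903244973376 (l = (-48*(1 + 810) + 2060032)*(-2194999 + 263755) = (-48*811 + 2060032)*(-1931244) = (-38928 + 2060032)*(-1931244) = 2021104*(-1931244) = -3903244973376)
U = I*√1118 (U = √(-1118) = I*√1118 ≈ 33.437*I)
E(s) = 6*s (E(s) = 3*(s + s) = 3*(2*s) = 6*s)
l + E(U) = -3903244973376 + 6*(I*√1118) = -3903244973376 + 6*I*√1118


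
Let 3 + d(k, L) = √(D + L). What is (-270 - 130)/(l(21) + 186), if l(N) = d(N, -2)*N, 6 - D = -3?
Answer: -8200/2007 + 1400*√7/2007 ≈ -2.2401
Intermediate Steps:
D = 9 (D = 6 - 1*(-3) = 6 + 3 = 9)
d(k, L) = -3 + √(9 + L)
l(N) = N*(-3 + √7) (l(N) = (-3 + √(9 - 2))*N = (-3 + √7)*N = N*(-3 + √7))
(-270 - 130)/(l(21) + 186) = (-270 - 130)/(21*(-3 + √7) + 186) = -400/((-63 + 21*√7) + 186) = -400/(123 + 21*√7)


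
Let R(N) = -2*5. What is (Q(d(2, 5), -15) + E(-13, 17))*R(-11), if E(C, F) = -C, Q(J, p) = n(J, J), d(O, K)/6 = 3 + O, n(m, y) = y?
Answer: -430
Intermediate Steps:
d(O, K) = 18 + 6*O (d(O, K) = 6*(3 + O) = 18 + 6*O)
Q(J, p) = J
R(N) = -10
(Q(d(2, 5), -15) + E(-13, 17))*R(-11) = ((18 + 6*2) - 1*(-13))*(-10) = ((18 + 12) + 13)*(-10) = (30 + 13)*(-10) = 43*(-10) = -430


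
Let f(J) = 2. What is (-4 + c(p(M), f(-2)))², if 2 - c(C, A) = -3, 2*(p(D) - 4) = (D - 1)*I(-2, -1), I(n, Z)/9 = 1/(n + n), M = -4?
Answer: 1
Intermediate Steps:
I(n, Z) = 9/(2*n) (I(n, Z) = 9/(n + n) = 9/((2*n)) = 9*(1/(2*n)) = 9/(2*n))
p(D) = 41/8 - 9*D/8 (p(D) = 4 + ((D - 1)*((9/2)/(-2)))/2 = 4 + ((-1 + D)*((9/2)*(-½)))/2 = 4 + ((-1 + D)*(-9/4))/2 = 4 + (9/4 - 9*D/4)/2 = 4 + (9/8 - 9*D/8) = 41/8 - 9*D/8)
c(C, A) = 5 (c(C, A) = 2 - 1*(-3) = 2 + 3 = 5)
(-4 + c(p(M), f(-2)))² = (-4 + 5)² = 1² = 1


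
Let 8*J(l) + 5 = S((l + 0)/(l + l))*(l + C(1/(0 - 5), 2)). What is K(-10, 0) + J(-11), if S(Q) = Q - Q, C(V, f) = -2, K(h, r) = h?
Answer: -85/8 ≈ -10.625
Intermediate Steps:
S(Q) = 0
J(l) = -5/8 (J(l) = -5/8 + (0*(l - 2))/8 = -5/8 + (0*(-2 + l))/8 = -5/8 + (⅛)*0 = -5/8 + 0 = -5/8)
K(-10, 0) + J(-11) = -10 - 5/8 = -85/8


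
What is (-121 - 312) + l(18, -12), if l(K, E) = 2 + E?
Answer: -443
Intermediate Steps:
(-121 - 312) + l(18, -12) = (-121 - 312) + (2 - 12) = -433 - 10 = -443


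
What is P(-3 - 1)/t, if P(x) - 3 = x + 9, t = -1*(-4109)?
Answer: 8/4109 ≈ 0.0019469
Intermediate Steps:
t = 4109
P(x) = 12 + x (P(x) = 3 + (x + 9) = 3 + (9 + x) = 12 + x)
P(-3 - 1)/t = (12 + (-3 - 1))/4109 = (12 - 4)*(1/4109) = 8*(1/4109) = 8/4109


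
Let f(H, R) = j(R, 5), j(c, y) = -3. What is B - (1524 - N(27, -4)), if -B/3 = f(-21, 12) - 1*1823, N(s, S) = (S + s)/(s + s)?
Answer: 213539/54 ≈ 3954.4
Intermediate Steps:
f(H, R) = -3
N(s, S) = (S + s)/(2*s) (N(s, S) = (S + s)/((2*s)) = (S + s)*(1/(2*s)) = (S + s)/(2*s))
B = 5478 (B = -3*(-3 - 1*1823) = -3*(-3 - 1823) = -3*(-1826) = 5478)
B - (1524 - N(27, -4)) = 5478 - (1524 - (-4 + 27)/(2*27)) = 5478 - (1524 - 23/(2*27)) = 5478 - (1524 - 1*23/54) = 5478 - (1524 - 23/54) = 5478 - 1*82273/54 = 5478 - 82273/54 = 213539/54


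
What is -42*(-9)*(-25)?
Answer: -9450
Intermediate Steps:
-42*(-9)*(-25) = 378*(-25) = -9450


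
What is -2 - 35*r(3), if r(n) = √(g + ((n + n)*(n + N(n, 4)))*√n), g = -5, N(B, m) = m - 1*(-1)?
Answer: -2 - 35*√(-5 + 48*√3) ≈ -311.39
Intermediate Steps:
N(B, m) = 1 + m (N(B, m) = m + 1 = 1 + m)
r(n) = √(-5 + 2*n^(3/2)*(5 + n)) (r(n) = √(-5 + ((n + n)*(n + (1 + 4)))*√n) = √(-5 + ((2*n)*(n + 5))*√n) = √(-5 + ((2*n)*(5 + n))*√n) = √(-5 + (2*n*(5 + n))*√n) = √(-5 + 2*n^(3/2)*(5 + n)))
-2 - 35*r(3) = -2 - 35*√(-5 + 2*3^(5/2) + 10*3^(3/2)) = -2 - 35*√(-5 + 2*(9*√3) + 10*(3*√3)) = -2 - 35*√(-5 + 18*√3 + 30*√3) = -2 - 35*√(-5 + 48*√3)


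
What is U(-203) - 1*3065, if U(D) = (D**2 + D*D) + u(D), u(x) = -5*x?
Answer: 80368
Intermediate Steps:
U(D) = -5*D + 2*D**2 (U(D) = (D**2 + D*D) - 5*D = (D**2 + D**2) - 5*D = 2*D**2 - 5*D = -5*D + 2*D**2)
U(-203) - 1*3065 = -203*(-5 + 2*(-203)) - 1*3065 = -203*(-5 - 406) - 3065 = -203*(-411) - 3065 = 83433 - 3065 = 80368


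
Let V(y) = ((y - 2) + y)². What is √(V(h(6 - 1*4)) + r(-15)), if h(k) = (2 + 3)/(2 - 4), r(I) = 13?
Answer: √62 ≈ 7.8740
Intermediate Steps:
h(k) = -5/2 (h(k) = 5/(-2) = 5*(-½) = -5/2)
V(y) = (-2 + 2*y)² (V(y) = ((-2 + y) + y)² = (-2 + 2*y)²)
√(V(h(6 - 1*4)) + r(-15)) = √(4*(-1 - 5/2)² + 13) = √(4*(-7/2)² + 13) = √(4*(49/4) + 13) = √(49 + 13) = √62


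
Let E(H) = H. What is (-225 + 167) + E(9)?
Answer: -49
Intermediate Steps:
(-225 + 167) + E(9) = (-225 + 167) + 9 = -58 + 9 = -49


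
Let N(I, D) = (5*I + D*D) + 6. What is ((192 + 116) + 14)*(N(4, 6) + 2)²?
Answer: 1318912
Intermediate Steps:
N(I, D) = 6 + D² + 5*I (N(I, D) = (5*I + D²) + 6 = (D² + 5*I) + 6 = 6 + D² + 5*I)
((192 + 116) + 14)*(N(4, 6) + 2)² = ((192 + 116) + 14)*((6 + 6² + 5*4) + 2)² = (308 + 14)*((6 + 36 + 20) + 2)² = 322*(62 + 2)² = 322*64² = 322*4096 = 1318912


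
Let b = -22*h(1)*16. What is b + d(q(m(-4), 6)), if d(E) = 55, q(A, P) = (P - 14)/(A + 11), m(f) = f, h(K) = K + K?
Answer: -649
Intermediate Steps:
h(K) = 2*K
q(A, P) = (-14 + P)/(11 + A)
b = -704 (b = -44*16 = -704)
b + d(q(m(-4), 6)) = -704 + 55 = -649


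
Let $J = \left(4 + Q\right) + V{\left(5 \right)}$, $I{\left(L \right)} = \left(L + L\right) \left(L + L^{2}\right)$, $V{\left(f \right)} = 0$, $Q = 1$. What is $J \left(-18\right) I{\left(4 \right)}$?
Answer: $-14400$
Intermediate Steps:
$I{\left(L \right)} = 2 L \left(L + L^{2}\right)$
$J = 5$ ($J = \left(4 + 1\right) + 0 = 5 + 0 = 5$)
$J \left(-18\right) I{\left(4 \right)} = 5 \left(-18\right) 2 \cdot 4^{2} \left(1 + 4\right) = - 90 \cdot 2 \cdot 16 \cdot 5 = \left(-90\right) 160 = -14400$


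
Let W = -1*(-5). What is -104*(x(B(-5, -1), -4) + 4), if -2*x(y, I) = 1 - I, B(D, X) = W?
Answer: -156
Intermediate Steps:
W = 5
B(D, X) = 5
x(y, I) = -1/2 + I/2 (x(y, I) = -(1 - I)/2 = -1/2 + I/2)
-104*(x(B(-5, -1), -4) + 4) = -104*((-1/2 + (1/2)*(-4)) + 4) = -104*((-1/2 - 2) + 4) = -104*(-5/2 + 4) = -104*3/2 = -156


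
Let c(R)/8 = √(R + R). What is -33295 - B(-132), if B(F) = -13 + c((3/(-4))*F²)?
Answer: -33282 - 528*I*√6 ≈ -33282.0 - 1293.3*I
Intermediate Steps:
c(R) = 8*√2*√R (c(R) = 8*√(R + R) = 8*√(2*R) = 8*(√2*√R) = 8*√2*√R)
B(F) = -13 + 4*√6*√(-F²) (B(F) = -13 + 8*√2*√((3/(-4))*F²) = -13 + 8*√2*√((3*(-¼))*F²) = -13 + 8*√2*√(-3*F²/4) = -13 + 8*√2*(√3*√(-F²)/2) = -13 + 4*√6*√(-F²))
-33295 - B(-132) = -33295 - (-13 + 4*√6*√(-1*(-132)²)) = -33295 - (-13 + 4*√6*√(-1*17424)) = -33295 - (-13 + 4*√6*√(-17424)) = -33295 - (-13 + 4*√6*(132*I)) = -33295 - (-13 + 528*I*√6) = -33295 + (13 - 528*I*√6) = -33282 - 528*I*√6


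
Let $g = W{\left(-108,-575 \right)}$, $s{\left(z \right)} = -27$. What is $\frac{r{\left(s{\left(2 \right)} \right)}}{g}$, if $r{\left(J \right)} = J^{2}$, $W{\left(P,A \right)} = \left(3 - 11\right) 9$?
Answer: $- \frac{81}{8} \approx -10.125$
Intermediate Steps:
$W{\left(P,A \right)} = -72$ ($W{\left(P,A \right)} = \left(-8\right) 9 = -72$)
$g = -72$
$\frac{r{\left(s{\left(2 \right)} \right)}}{g} = \frac{\left(-27\right)^{2}}{-72} = 729 \left(- \frac{1}{72}\right) = - \frac{81}{8}$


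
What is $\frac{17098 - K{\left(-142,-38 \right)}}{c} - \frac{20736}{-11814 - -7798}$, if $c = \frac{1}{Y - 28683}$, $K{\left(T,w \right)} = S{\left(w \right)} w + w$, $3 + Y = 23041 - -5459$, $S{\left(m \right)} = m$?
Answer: $- \frac{732595416}{251} \approx -2.9187 \cdot 10^{6}$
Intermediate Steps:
$Y = 28497$ ($Y = -3 + \left(23041 - -5459\right) = -3 + \left(23041 + 5459\right) = -3 + 28500 = 28497$)
$K{\left(T,w \right)} = w + w^{2}$ ($K{\left(T,w \right)} = w w + w = w^{2} + w = w + w^{2}$)
$c = - \frac{1}{186}$ ($c = \frac{1}{28497 - 28683} = \frac{1}{-186} = - \frac{1}{186} \approx -0.0053763$)
$\frac{17098 - K{\left(-142,-38 \right)}}{c} - \frac{20736}{-11814 - -7798} = \frac{17098 - - 38 \left(1 - 38\right)}{- \frac{1}{186}} - \frac{20736}{-11814 - -7798} = \left(17098 - \left(-38\right) \left(-37\right)\right) \left(-186\right) - \frac{20736}{-11814 + 7798} = \left(17098 - 1406\right) \left(-186\right) - \frac{20736}{-4016} = \left(17098 - 1406\right) \left(-186\right) - - \frac{1296}{251} = 15692 \left(-186\right) + \frac{1296}{251} = -2918712 + \frac{1296}{251} = - \frac{732595416}{251}$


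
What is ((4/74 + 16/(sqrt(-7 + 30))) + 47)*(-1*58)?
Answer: -100978/37 - 928*sqrt(23)/23 ≈ -2922.6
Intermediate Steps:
((4/74 + 16/(sqrt(-7 + 30))) + 47)*(-1*58) = ((4*(1/74) + 16/(sqrt(23))) + 47)*(-58) = ((2/37 + 16*(sqrt(23)/23)) + 47)*(-58) = ((2/37 + 16*sqrt(23)/23) + 47)*(-58) = (1741/37 + 16*sqrt(23)/23)*(-58) = -100978/37 - 928*sqrt(23)/23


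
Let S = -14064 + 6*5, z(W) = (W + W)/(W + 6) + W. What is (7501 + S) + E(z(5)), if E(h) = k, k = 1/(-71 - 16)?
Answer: -568372/87 ≈ -6533.0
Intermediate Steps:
k = -1/87 (k = 1/(-87) = -1/87 ≈ -0.011494)
z(W) = W + 2*W/(6 + W) (z(W) = (2*W)/(6 + W) + W = 2*W/(6 + W) + W = W + 2*W/(6 + W))
E(h) = -1/87
S = -14034 (S = -14064 + 30 = -14034)
(7501 + S) + E(z(5)) = (7501 - 14034) - 1/87 = -6533 - 1/87 = -568372/87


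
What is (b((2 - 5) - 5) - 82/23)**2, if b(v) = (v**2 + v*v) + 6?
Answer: 9000000/529 ≈ 17013.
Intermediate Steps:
b(v) = 6 + 2*v**2 (b(v) = (v**2 + v**2) + 6 = 2*v**2 + 6 = 6 + 2*v**2)
(b((2 - 5) - 5) - 82/23)**2 = ((6 + 2*((2 - 5) - 5)**2) - 82/23)**2 = ((6 + 2*(-3 - 5)**2) - 82*1/23)**2 = ((6 + 2*(-8)**2) - 82/23)**2 = ((6 + 2*64) - 82/23)**2 = ((6 + 128) - 82/23)**2 = (134 - 82/23)**2 = (3000/23)**2 = 9000000/529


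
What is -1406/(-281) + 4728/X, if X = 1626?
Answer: 602454/76151 ≈ 7.9113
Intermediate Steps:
-1406/(-281) + 4728/X = -1406/(-281) + 4728/1626 = -1406*(-1/281) + 4728*(1/1626) = 1406/281 + 788/271 = 602454/76151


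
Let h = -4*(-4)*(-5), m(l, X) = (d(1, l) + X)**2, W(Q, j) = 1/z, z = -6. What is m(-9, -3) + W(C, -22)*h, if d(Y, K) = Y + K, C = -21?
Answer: 403/3 ≈ 134.33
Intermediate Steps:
W(Q, j) = -1/6 (W(Q, j) = 1/(-6) = -1/6)
d(Y, K) = K + Y
m(l, X) = (1 + X + l)**2 (m(l, X) = ((l + 1) + X)**2 = ((1 + l) + X)**2 = (1 + X + l)**2)
h = -80 (h = 16*(-5) = -80)
m(-9, -3) + W(C, -22)*h = (1 - 3 - 9)**2 - 1/6*(-80) = (-11)**2 + 40/3 = 121 + 40/3 = 403/3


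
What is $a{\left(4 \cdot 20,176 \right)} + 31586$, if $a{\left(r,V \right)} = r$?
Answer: $31666$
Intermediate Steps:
$a{\left(4 \cdot 20,176 \right)} + 31586 = 4 \cdot 20 + 31586 = 80 + 31586 = 31666$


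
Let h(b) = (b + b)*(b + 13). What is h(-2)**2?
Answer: 1936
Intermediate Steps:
h(b) = 2*b*(13 + b) (h(b) = (2*b)*(13 + b) = 2*b*(13 + b))
h(-2)**2 = (2*(-2)*(13 - 2))**2 = (2*(-2)*11)**2 = (-44)**2 = 1936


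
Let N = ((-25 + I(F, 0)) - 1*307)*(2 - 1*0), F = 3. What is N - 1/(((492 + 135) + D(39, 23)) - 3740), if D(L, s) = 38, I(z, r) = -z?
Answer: -2060249/3075 ≈ -670.00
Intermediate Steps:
N = -670 (N = ((-25 - 1*3) - 1*307)*(2 - 1*0) = ((-25 - 3) - 307)*(2 + 0) = (-28 - 307)*2 = -335*2 = -670)
N - 1/(((492 + 135) + D(39, 23)) - 3740) = -670 - 1/(((492 + 135) + 38) - 3740) = -670 - 1/((627 + 38) - 3740) = -670 - 1/(665 - 3740) = -670 - 1/(-3075) = -670 - 1*(-1/3075) = -670 + 1/3075 = -2060249/3075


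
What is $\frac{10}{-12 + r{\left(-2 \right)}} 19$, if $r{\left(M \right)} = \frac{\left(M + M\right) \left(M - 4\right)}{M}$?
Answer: $- \frac{95}{12} \approx -7.9167$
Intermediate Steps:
$r{\left(M \right)} = -8 + 2 M$ ($r{\left(M \right)} = \frac{2 M \left(-4 + M\right)}{M} = -8 + 2 M$)
$\frac{10}{-12 + r{\left(-2 \right)}} 19 = \frac{10}{-12 + \left(-8 + 2 \left(-2\right)\right)} 19 = \frac{10}{-12 - 12} \cdot 19 = \frac{10}{-24} \cdot 19 = 10 \left(- \frac{1}{24}\right) 19 = \left(- \frac{5}{12}\right) 19 = - \frac{95}{12}$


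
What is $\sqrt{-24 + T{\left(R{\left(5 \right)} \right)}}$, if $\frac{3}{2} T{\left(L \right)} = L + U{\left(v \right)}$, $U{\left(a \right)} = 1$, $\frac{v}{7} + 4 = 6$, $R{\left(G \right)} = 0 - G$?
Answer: $\frac{4 i \sqrt{15}}{3} \approx 5.164 i$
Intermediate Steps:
$R{\left(G \right)} = - G$
$v = 14$ ($v = -28 + 7 \cdot 6 = -28 + 42 = 14$)
$T{\left(L \right)} = \frac{2}{3} + \frac{2 L}{3}$ ($T{\left(L \right)} = \frac{2 \left(L + 1\right)}{3} = \frac{2 \left(1 + L\right)}{3} = \frac{2}{3} + \frac{2 L}{3}$)
$\sqrt{-24 + T{\left(R{\left(5 \right)} \right)}} = \sqrt{-24 + \left(\frac{2}{3} + \frac{2 \left(\left(-1\right) 5\right)}{3}\right)} = \sqrt{-24 + \left(\frac{2}{3} + \frac{2}{3} \left(-5\right)\right)} = \sqrt{-24 + \left(\frac{2}{3} - \frac{10}{3}\right)} = \sqrt{-24 - \frac{8}{3}} = \sqrt{- \frac{80}{3}} = \frac{4 i \sqrt{15}}{3}$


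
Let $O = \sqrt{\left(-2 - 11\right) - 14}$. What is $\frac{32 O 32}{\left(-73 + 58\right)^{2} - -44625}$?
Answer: $\frac{512 i \sqrt{3}}{7475} \approx 0.11864 i$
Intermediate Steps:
$O = 3 i \sqrt{3}$ ($O = \sqrt{\left(-2 - 11\right) - 14} = \sqrt{-13 - 14} = \sqrt{-27} = 3 i \sqrt{3} \approx 5.1962 i$)
$\frac{32 O 32}{\left(-73 + 58\right)^{2} - -44625} = \frac{32 \cdot 3 i \sqrt{3} \cdot 32}{\left(-73 + 58\right)^{2} - -44625} = \frac{96 i \sqrt{3} \cdot 32}{\left(-15\right)^{2} + 44625} = \frac{3072 i \sqrt{3}}{225 + 44625} = \frac{3072 i \sqrt{3}}{44850} = 3072 i \sqrt{3} \cdot \frac{1}{44850} = \frac{512 i \sqrt{3}}{7475}$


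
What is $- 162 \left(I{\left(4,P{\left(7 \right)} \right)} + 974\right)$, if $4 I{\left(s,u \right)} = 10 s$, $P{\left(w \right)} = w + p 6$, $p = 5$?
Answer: $-159408$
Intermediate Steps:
$P{\left(w \right)} = 30 + w$ ($P{\left(w \right)} = w + 5 \cdot 6 = w + 30 = 30 + w$)
$I{\left(s,u \right)} = \frac{5 s}{2}$ ($I{\left(s,u \right)} = \frac{10 s}{4} = \frac{5 s}{2}$)
$- 162 \left(I{\left(4,P{\left(7 \right)} \right)} + 974\right) = - 162 \left(\frac{5}{2} \cdot 4 + 974\right) = - 162 \left(10 + 974\right) = \left(-162\right) 984 = -159408$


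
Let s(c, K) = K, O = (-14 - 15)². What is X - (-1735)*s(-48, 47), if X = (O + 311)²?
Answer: 1408649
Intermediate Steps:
O = 841 (O = (-29)² = 841)
X = 1327104 (X = (841 + 311)² = 1152² = 1327104)
X - (-1735)*s(-48, 47) = 1327104 - (-1735)*47 = 1327104 - 1735*(-47) = 1327104 + 81545 = 1408649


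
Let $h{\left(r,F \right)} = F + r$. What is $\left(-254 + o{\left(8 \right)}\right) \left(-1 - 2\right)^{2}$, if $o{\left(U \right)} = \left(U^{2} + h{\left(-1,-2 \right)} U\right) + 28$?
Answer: $-1674$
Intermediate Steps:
$o{\left(U \right)} = 28 + U^{2} - 3 U$ ($o{\left(U \right)} = \left(U^{2} + \left(-2 - 1\right) U\right) + 28 = \left(U^{2} - 3 U\right) + 28 = 28 + U^{2} - 3 U$)
$\left(-254 + o{\left(8 \right)}\right) \left(-1 - 2\right)^{2} = \left(-254 + \left(28 + 8^{2} - 24\right)\right) \left(-1 - 2\right)^{2} = \left(-254 + \left(28 + 64 - 24\right)\right) \left(-3\right)^{2} = \left(-254 + 68\right) 9 = \left(-186\right) 9 = -1674$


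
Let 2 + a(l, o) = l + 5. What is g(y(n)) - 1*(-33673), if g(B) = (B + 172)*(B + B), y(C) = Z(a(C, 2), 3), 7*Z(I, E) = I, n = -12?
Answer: 1628467/49 ≈ 33234.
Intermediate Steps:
a(l, o) = 3 + l (a(l, o) = -2 + (l + 5) = -2 + (5 + l) = 3 + l)
Z(I, E) = I/7
y(C) = 3/7 + C/7 (y(C) = (3 + C)/7 = 3/7 + C/7)
g(B) = 2*B*(172 + B) (g(B) = (172 + B)*(2*B) = 2*B*(172 + B))
g(y(n)) - 1*(-33673) = 2*(3/7 + (1/7)*(-12))*(172 + (3/7 + (1/7)*(-12))) - 1*(-33673) = 2*(3/7 - 12/7)*(172 + (3/7 - 12/7)) + 33673 = 2*(-9/7)*(172 - 9/7) + 33673 = 2*(-9/7)*(1195/7) + 33673 = -21510/49 + 33673 = 1628467/49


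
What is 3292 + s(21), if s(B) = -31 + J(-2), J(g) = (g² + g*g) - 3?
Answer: 3266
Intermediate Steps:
J(g) = -3 + 2*g² (J(g) = (g² + g²) - 3 = 2*g² - 3 = -3 + 2*g²)
s(B) = -26 (s(B) = -31 + (-3 + 2*(-2)²) = -31 + (-3 + 2*4) = -31 + (-3 + 8) = -31 + 5 = -26)
3292 + s(21) = 3292 - 26 = 3266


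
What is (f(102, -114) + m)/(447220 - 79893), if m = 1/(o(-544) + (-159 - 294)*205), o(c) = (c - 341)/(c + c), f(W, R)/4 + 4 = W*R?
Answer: -4701013943168/37113337093845 ≈ -0.12667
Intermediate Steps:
f(W, R) = -16 + 4*R*W (f(W, R) = -16 + 4*(W*R) = -16 + 4*(R*W) = -16 + 4*R*W)
o(c) = (-341 + c)/(2*c) (o(c) = (-341 + c)/((2*c)) = (-341 + c)*(1/(2*c)) = (-341 + c)/(2*c))
m = -1088/101036235 (m = 1/((½)*(-341 - 544)/(-544) + (-159 - 294)*205) = 1/((½)*(-1/544)*(-885) - 453*205) = 1/(885/1088 - 92865) = 1/(-101036235/1088) = -1088/101036235 ≈ -1.0768e-5)
(f(102, -114) + m)/(447220 - 79893) = ((-16 + 4*(-114)*102) - 1088/101036235)/(447220 - 79893) = ((-16 - 46512) - 1088/101036235)/367327 = (-46528 - 1088/101036235)*(1/367327) = -4701013943168/101036235*1/367327 = -4701013943168/37113337093845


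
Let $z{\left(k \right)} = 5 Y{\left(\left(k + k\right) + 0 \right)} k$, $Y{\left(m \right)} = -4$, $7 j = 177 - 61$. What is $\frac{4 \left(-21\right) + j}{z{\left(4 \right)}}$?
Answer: $\frac{59}{70} \approx 0.84286$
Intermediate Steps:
$j = \frac{116}{7}$ ($j = \frac{177 - 61}{7} = \frac{1}{7} \cdot 116 = \frac{116}{7} \approx 16.571$)
$z{\left(k \right)} = - 20 k$ ($z{\left(k \right)} = 5 \left(-4\right) k = - 20 k$)
$\frac{4 \left(-21\right) + j}{z{\left(4 \right)}} = \frac{4 \left(-21\right) + \frac{116}{7}}{\left(-20\right) 4} = \frac{-84 + \frac{116}{7}}{-80} = \left(- \frac{472}{7}\right) \left(- \frac{1}{80}\right) = \frac{59}{70}$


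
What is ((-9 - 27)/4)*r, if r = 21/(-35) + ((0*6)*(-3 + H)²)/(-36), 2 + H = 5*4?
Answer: 27/5 ≈ 5.4000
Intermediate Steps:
H = 18 (H = -2 + 5*4 = -2 + 20 = 18)
r = -⅗ (r = 21/(-35) + ((0*6)*(-3 + 18)²)/(-36) = 21*(-1/35) + (0*15²)*(-1/36) = -⅗ + (0*225)*(-1/36) = -⅗ + 0*(-1/36) = -⅗ + 0 = -⅗ ≈ -0.60000)
((-9 - 27)/4)*r = ((-9 - 27)/4)*(-⅗) = -36*¼*(-⅗) = -9*(-⅗) = 27/5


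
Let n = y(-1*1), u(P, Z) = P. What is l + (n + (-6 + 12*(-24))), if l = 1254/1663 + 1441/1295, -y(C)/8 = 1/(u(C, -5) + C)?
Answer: -620519337/2153585 ≈ -288.13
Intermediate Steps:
y(C) = -4/C (y(C) = -8/(C + C) = -8*1/(2*C) = -4/C)
n = 4 (n = -4/((-1*1)) = -4/(-1) = -4*(-1) = 4)
l = 4020313/2153585 (l = 1254*(1/1663) + 1441*(1/1295) = 1254/1663 + 1441/1295 = 4020313/2153585 ≈ 1.8668)
l + (n + (-6 + 12*(-24))) = 4020313/2153585 + (4 + (-6 + 12*(-24))) = 4020313/2153585 + (4 + (-6 - 288)) = 4020313/2153585 + (4 - 294) = 4020313/2153585 - 290 = -620519337/2153585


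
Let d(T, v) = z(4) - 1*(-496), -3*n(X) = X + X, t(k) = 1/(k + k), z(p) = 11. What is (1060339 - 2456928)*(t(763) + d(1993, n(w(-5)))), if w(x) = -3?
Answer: -1080517167287/1526 ≈ -7.0807e+8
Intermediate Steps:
t(k) = 1/(2*k)
n(X) = -2*X/3 (n(X) = -(X + X)/3 = -2*X/3)
d(T, v) = 507 (d(T, v) = 11 - 1*(-496) = 11 + 496 = 507)
(1060339 - 2456928)*(t(763) + d(1993, n(w(-5)))) = (1060339 - 2456928)*((½)/763 + 507) = -1396589*((½)*(1/763) + 507) = -1396589*(1/1526 + 507) = -1396589*773683/1526 = -1080517167287/1526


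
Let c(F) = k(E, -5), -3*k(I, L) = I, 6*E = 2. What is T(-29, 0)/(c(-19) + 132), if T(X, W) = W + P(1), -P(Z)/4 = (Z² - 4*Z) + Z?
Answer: 72/1187 ≈ 0.060657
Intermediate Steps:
E = ⅓ (E = (⅙)*2 = ⅓ ≈ 0.33333)
k(I, L) = -I/3
P(Z) = -4*Z² + 12*Z (P(Z) = -4*((Z² - 4*Z) + Z) = -4*(Z² - 3*Z) = -4*Z² + 12*Z)
c(F) = -⅑ (c(F) = -⅓*⅓ = -⅑)
T(X, W) = 8 + W (T(X, W) = W + 4*1*(3 - 1*1) = W + 4*1*(3 - 1) = W + 4*1*2 = W + 8 = 8 + W)
T(-29, 0)/(c(-19) + 132) = (8 + 0)/(-⅑ + 132) = 8/(1187/9) = 8*(9/1187) = 72/1187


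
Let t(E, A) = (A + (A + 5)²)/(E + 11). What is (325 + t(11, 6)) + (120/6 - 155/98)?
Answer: 188214/539 ≈ 349.19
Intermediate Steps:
t(E, A) = (A + (5 + A)²)/(11 + E)
(325 + t(11, 6)) + (120/6 - 155/98) = (325 + (6 + (5 + 6)²)/(11 + 11)) + (120/6 - 155/98) = (325 + (6 + 11²)/22) + (120*(⅙) - 155*1/98) = (325 + (6 + 121)/22) + (20 - 155/98) = (325 + (1/22)*127) + 1805/98 = (325 + 127/22) + 1805/98 = 7277/22 + 1805/98 = 188214/539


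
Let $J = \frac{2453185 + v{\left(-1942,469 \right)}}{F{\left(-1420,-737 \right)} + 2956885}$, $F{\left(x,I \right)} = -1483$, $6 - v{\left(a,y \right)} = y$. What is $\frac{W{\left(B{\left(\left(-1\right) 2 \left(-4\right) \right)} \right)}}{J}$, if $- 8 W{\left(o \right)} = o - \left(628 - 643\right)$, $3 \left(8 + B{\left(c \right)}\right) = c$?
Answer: $- \frac{4761481}{3270296} \approx -1.456$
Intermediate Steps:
$v{\left(a,y \right)} = 6 - y$
$B{\left(c \right)} = -8 + \frac{c}{3}$
$W{\left(o \right)} = - \frac{15}{8} - \frac{o}{8}$ ($W{\left(o \right)} = - \frac{o - \left(628 - 643\right)}{8} = - \frac{o - -15}{8} = - \frac{o + 15}{8} = - \frac{15 + o}{8} = - \frac{15}{8} - \frac{o}{8}$)
$J = \frac{408787}{492567}$ ($J = \frac{2453185 + \left(6 - 469\right)}{-1483 + 2956885} = \frac{2453185 + \left(6 - 469\right)}{2955402} = \left(2453185 - 463\right) \frac{1}{2955402} = 2452722 \cdot \frac{1}{2955402} = \frac{408787}{492567} \approx 0.82991$)
$\frac{W{\left(B{\left(\left(-1\right) 2 \left(-4\right) \right)} \right)}}{J} = \frac{- \frac{15}{8} - \frac{-8 + \frac{\left(-1\right) 2 \left(-4\right)}{3}}{8}}{\frac{408787}{492567}} = \left(- \frac{15}{8} - \frac{-8 + \frac{\left(-2\right) \left(-4\right)}{3}}{8}\right) \frac{492567}{408787} = \left(- \frac{15}{8} - \frac{-8 + \frac{1}{3} \cdot 8}{8}\right) \frac{492567}{408787} = \left(- \frac{15}{8} - \frac{-8 + \frac{8}{3}}{8}\right) \frac{492567}{408787} = \left(- \frac{15}{8} - - \frac{2}{3}\right) \frac{492567}{408787} = \left(- \frac{15}{8} + \frac{2}{3}\right) \frac{492567}{408787} = \left(- \frac{29}{24}\right) \frac{492567}{408787} = - \frac{4761481}{3270296}$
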